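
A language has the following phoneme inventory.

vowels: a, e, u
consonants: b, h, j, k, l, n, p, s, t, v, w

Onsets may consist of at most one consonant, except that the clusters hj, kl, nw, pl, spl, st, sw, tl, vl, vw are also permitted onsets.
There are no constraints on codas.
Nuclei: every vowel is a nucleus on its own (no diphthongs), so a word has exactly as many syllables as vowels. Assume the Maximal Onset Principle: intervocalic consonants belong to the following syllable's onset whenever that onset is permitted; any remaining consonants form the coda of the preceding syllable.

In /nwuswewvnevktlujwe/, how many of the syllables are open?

Nuclei (vowels): u, e, e, u, e → 5 syllables.
Between /u/ (V1) and /e/ (V2): /sw/ — entire cluster is a permitted onset → onset /sw/, coda ∅.
Between /e/ (V2) and /e/ (V3): /wvn/ splits as /wv/ + /n/ (/n/ is the longest suffix that is a licit onset).
Between /e/ (V3) and /u/ (V4): cluster /vktl/ — the longest permitted-onset suffix is /tl/; onset = /tl/, preceding coda = /vk/.
Between /u/ (V4) and /e/ (V5): cluster /jw/ — the longest permitted-onset suffix is /w/; onset = /w/, preceding coda = /j/.
Putting it together: nwu.swewv.nevk.tluj.we.
Classifying each syllable: /nwu/ (open), /swewv/ (closed), /nevk/ (closed), /tluj/ (closed), /we/ (open).
Open syllables: 2.

2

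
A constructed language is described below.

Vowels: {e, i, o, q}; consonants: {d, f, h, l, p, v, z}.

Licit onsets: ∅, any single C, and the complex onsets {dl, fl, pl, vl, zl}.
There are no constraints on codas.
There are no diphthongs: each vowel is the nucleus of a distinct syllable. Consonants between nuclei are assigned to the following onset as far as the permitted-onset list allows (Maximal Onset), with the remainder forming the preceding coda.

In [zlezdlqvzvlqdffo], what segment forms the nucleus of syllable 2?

q

Vowels present: e, q, q, o; each is a nucleus, giving 4 syllables.
The second nucleus (vowel 2 from the left) is /q/.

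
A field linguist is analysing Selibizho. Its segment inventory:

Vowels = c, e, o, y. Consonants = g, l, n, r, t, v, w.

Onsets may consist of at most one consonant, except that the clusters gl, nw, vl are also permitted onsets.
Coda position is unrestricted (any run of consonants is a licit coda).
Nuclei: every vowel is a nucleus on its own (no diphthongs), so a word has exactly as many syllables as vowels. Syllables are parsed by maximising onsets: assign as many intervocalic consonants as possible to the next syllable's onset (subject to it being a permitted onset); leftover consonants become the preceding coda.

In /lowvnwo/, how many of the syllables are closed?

Nuclei (vowels): o, o → 2 syllables.
σ1/σ2 boundary: /wvnw/ splits as /wv/ + /nw/ (/nw/ is the longest suffix that is a licit onset).
Result: lowv.nwo.
Classifying each syllable: /lowv/ (closed), /nwo/ (open).
Closed syllables: 1.

1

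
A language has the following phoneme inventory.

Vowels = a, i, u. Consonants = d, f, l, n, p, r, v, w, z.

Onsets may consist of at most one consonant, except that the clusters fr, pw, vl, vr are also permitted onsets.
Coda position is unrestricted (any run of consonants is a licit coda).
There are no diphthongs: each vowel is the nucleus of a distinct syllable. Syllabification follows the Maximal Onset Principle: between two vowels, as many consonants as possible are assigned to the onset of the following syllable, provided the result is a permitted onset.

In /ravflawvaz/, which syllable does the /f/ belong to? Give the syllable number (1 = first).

1

Vowels present: a, a, a; each is a nucleus, giving 3 syllables.
V1 /a/ – V2 /a/: /vfl/; trying suffixes from longest down, /l/ is the first permitted one, so coda /vf/ | onset /l/.
V2 /a/ – V3 /a/: /wv/ — longest licit onset from the right is /v/, leaving /w/ as coda.
Result: ravf.law.vaz.
The /f/ is in the coda of syllable 1 (/ravf/).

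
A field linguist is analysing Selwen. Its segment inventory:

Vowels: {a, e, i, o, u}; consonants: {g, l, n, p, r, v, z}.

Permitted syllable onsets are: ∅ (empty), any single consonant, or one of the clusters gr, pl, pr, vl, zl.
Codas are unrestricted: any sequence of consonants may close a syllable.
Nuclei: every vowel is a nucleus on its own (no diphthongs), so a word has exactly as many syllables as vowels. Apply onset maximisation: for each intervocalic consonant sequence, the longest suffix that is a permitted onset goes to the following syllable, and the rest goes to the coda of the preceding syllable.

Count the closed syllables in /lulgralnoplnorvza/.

4

The vowels are u, a, o, o, a — 5 nuclei, so 5 syllables.
σ1/σ2 boundary: cluster /lgr/ — the longest permitted-onset suffix is /gr/; onset = /gr/, preceding coda = /l/.
σ2/σ3 boundary: /ln/ — longest licit onset from the right is /n/, leaving /l/ as coda.
σ3/σ4 boundary: cluster /pln/ — the longest permitted-onset suffix is /n/; onset = /n/, preceding coda = /pl/.
σ4/σ5 boundary: /rvz/ splits as /rv/ + /z/ (/z/ is the longest suffix that is a licit onset).
Syllabification: lul.gral.nopl.norv.za.
Classifying each syllable: /lul/ (closed), /gral/ (closed), /nopl/ (closed), /norv/ (closed), /za/ (open).
Closed syllables: 4.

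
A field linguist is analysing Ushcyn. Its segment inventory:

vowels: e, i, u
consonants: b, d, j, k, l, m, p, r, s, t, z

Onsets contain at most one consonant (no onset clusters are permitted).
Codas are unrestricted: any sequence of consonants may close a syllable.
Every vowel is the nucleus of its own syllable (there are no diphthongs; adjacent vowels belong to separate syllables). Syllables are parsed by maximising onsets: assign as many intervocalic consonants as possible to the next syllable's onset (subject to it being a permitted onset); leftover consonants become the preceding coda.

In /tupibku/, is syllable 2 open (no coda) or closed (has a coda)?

Vowels present: u, i, u; each is a nucleus, giving 3 syllables.
σ1/σ2 boundary: /p/ → onset of the next syllable (single consonants are always licit onsets).
σ2/σ3 boundary: cluster /bk/ — the longest permitted-onset suffix is /k/; onset = /k/, preceding coda = /b/.
So the parse is tu.pib.ku.
Syllable 2 is /pib/ with coda /b/, so it is closed.

closed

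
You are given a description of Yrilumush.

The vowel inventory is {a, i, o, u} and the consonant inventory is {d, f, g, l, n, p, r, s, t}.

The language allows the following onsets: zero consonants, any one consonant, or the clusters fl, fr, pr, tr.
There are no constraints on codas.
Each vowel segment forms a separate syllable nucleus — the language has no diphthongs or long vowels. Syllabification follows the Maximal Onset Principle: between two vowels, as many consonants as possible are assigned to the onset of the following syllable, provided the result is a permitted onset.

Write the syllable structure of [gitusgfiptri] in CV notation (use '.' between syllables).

The vowels are i, u, i, i — 4 nuclei, so 4 syllables.
σ1/σ2 boundary: /t/ → onset of the next syllable (single consonants are always licit onsets).
σ2/σ3 boundary: /sgf/; trying suffixes from longest down, /f/ is the first permitted one, so coda /sg/ | onset /f/.
σ3/σ4 boundary: /ptr/ splits as /p/ + /tr/ (/tr/ is the longest suffix that is a licit onset).
So the parse is gi.tusg.fip.tri.
Mapping each syllable to C/V: /gi/ → CV, /tusg/ → CVCC, /fip/ → CVC, /tri/ → CCV.

CV.CVCC.CVC.CCV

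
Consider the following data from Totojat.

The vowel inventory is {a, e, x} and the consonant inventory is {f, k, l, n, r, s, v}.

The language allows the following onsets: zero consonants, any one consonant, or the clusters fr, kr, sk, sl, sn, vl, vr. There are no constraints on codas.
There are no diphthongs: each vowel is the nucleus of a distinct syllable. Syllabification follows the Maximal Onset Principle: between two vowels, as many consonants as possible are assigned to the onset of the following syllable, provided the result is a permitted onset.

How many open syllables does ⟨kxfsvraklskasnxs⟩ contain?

1

The vowels are x, a, a, x — 4 nuclei, so 4 syllables.
V1 /x/ – V2 /a/: /fsvr/ splits as /fs/ + /vr/ (/vr/ is the longest suffix that is a licit onset).
V2 /a/ – V3 /a/: /klsk/; trying suffixes from longest down, /sk/ is the first permitted one, so coda /kl/ | onset /sk/.
V3 /a/ – V4 /x/: /sn/ — entire cluster is a permitted onset → onset /sn/, coda ∅.
Result: kxfs.vrakl.ska.snxs.
Classifying each syllable: /kxfs/ (closed), /vrakl/ (closed), /ska/ (open), /snxs/ (closed).
Open syllables: 1.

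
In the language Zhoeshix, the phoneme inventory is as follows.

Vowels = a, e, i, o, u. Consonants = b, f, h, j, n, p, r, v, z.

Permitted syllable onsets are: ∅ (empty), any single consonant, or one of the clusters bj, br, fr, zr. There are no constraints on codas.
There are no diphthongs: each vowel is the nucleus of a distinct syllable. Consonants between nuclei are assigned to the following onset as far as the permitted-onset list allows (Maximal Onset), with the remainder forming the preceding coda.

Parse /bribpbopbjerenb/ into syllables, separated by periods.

The vowels are i, o, e, e — 4 nuclei, so 4 syllables.
σ1/σ2 boundary: /bpb/ — longest licit onset from the right is /b/, leaving /bp/ as coda.
σ2/σ3 boundary: /pbj/ — longest licit onset from the right is /bj/, leaving /p/ as coda.
σ3/σ4 boundary: /r/ is a single consonant, so it becomes the next onset.

bribp.bop.bje.renb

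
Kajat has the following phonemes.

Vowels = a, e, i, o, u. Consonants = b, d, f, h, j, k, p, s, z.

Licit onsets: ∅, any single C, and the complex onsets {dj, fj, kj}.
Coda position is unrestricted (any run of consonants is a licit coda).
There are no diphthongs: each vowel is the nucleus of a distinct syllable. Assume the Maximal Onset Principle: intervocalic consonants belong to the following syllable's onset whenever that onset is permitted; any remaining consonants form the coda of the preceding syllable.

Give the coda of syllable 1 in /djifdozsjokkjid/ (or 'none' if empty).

Vowels present: i, o, o, i; each is a nucleus, giving 4 syllables.
σ1/σ2 boundary: /fd/ — longest licit onset from the right is /d/, leaving /f/ as coda.
σ2/σ3 boundary: /zsj/; trying suffixes from longest down, /j/ is the first permitted one, so coda /zs/ | onset /j/.
σ3/σ4 boundary: /kkj/ — longest licit onset from the right is /kj/, leaving /k/ as coda.
Syllabification: djif.dozs.jok.kjid.
Syllable 1 is /djif/: onset /dj/, nucleus /i/, coda /f/.

f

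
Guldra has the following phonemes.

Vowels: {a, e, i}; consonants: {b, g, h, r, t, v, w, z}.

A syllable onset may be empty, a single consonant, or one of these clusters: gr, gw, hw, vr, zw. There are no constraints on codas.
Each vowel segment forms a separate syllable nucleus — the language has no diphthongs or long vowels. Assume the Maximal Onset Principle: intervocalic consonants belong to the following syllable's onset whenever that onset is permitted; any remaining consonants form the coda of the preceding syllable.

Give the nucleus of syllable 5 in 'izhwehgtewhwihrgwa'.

Nuclei (vowels): i, e, e, i, a → 5 syllables.
The fifth nucleus (vowel 5 from the left) is /a/.

a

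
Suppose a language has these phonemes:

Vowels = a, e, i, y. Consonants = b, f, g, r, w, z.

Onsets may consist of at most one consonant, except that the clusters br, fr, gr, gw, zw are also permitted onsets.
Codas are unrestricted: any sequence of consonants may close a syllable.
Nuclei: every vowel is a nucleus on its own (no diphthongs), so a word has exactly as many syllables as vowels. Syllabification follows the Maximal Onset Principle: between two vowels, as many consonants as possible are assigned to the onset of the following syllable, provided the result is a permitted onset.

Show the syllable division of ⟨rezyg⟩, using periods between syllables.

Vowels present: e, y; each is a nucleus, giving 2 syllables.
Between /e/ (V1) and /y/ (V2): /z/ → onset of the next syllable (single consonants are always licit onsets).

re.zyg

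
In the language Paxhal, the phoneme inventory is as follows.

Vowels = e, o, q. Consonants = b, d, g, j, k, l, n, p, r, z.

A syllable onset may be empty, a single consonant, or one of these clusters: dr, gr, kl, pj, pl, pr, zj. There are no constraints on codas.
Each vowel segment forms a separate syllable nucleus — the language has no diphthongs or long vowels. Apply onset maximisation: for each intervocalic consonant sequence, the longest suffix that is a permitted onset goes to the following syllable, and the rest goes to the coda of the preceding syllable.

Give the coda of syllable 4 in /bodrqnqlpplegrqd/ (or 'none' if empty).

Nuclei (vowels): o, q, q, e, q → 5 syllables.
σ1/σ2 boundary: cluster /dr/ — /dr/ is itself a permitted onset, so the whole cluster goes right; preceding coda = ∅.
σ2/σ3 boundary: /n/ → onset of the next syllable (single consonants are always licit onsets).
σ3/σ4 boundary: cluster /lppl/ — the longest permitted-onset suffix is /pl/; onset = /pl/, preceding coda = /lp/.
σ4/σ5 boundary: cluster /gr/ — /gr/ is itself a permitted onset, so the whole cluster goes right; preceding coda = ∅.
Result: bo.drq.nqlp.ple.grqd.
Syllable 4 is /ple/: onset /pl/, nucleus /e/, coda ∅.

none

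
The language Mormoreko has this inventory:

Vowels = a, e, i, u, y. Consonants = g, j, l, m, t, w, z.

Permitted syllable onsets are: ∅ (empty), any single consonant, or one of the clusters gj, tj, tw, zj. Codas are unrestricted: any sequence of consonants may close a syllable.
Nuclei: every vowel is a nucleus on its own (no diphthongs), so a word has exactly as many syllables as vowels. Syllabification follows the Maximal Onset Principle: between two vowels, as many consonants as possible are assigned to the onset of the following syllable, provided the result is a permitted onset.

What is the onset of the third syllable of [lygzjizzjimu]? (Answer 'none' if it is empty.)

Vowels present: y, i, i, u; each is a nucleus, giving 4 syllables.
Between /y/ (V1) and /i/ (V2): /gzj/; trying suffixes from longest down, /zj/ is the first permitted one, so coda /g/ | onset /zj/.
Between /i/ (V2) and /i/ (V3): cluster /zzj/ — the longest permitted-onset suffix is /zj/; onset = /zj/, preceding coda = /z/.
Between /i/ (V3) and /u/ (V4): just /m/ — single C goes to the following onset.
Result: lyg.zjiz.zji.mu.
Syllable 3 is /zji/: onset /zj/, nucleus /i/, coda ∅.

zj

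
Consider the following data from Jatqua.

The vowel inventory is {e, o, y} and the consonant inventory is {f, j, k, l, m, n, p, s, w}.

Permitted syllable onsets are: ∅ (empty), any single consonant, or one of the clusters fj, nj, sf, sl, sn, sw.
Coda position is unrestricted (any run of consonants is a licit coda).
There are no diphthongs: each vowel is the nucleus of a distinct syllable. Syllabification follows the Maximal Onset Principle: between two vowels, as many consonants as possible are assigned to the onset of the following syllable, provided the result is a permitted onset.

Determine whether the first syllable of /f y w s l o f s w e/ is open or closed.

The vowels are y, o, e — 3 nuclei, so 3 syllables.
Between /y/ (V1) and /o/ (V2): /wsl/ — longest licit onset from the right is /sl/, leaving /w/ as coda.
Between /o/ (V2) and /e/ (V3): /fsw/ splits as /f/ + /sw/ (/sw/ is the longest suffix that is a licit onset).
So the parse is fyw.slof.swe.
Syllable 1 is /fyw/ with coda /w/, so it is closed.

closed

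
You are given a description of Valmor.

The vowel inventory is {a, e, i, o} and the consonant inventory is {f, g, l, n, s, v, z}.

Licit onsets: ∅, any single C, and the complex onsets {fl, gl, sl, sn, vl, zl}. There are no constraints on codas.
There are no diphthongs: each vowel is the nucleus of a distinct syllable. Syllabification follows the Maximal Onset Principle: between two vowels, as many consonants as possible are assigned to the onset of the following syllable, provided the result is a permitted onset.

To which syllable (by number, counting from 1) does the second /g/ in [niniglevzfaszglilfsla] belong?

5

Nuclei (vowels): i, i, e, a, i, a → 6 syllables.
Between /i/ (V1) and /i/ (V2): just /n/ — single C goes to the following onset.
Between /i/ (V2) and /e/ (V3): /gl/ is a licit onset in full, so it all attaches to the next syllable.
Between /e/ (V3) and /a/ (V4): /vzf/ — longest licit onset from the right is /f/, leaving /vz/ as coda.
Between /a/ (V4) and /i/ (V5): /szgl/ splits as /sz/ + /gl/ (/gl/ is the longest suffix that is a licit onset).
Between /i/ (V5) and /a/ (V6): cluster /lfsl/ — the longest permitted-onset suffix is /sl/; onset = /sl/, preceding coda = /lf/.
Putting it together: ni.ni.glevz.fasz.glilf.sla.
The second /g/ is in the onset of syllable 5 (/glilf/).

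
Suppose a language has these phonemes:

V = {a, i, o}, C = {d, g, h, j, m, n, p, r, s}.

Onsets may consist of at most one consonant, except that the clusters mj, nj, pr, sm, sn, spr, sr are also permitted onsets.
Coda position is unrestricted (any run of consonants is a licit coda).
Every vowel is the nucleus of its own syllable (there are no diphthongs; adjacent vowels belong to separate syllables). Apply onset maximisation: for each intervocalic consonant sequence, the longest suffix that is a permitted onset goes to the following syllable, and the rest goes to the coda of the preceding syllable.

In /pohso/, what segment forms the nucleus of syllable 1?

The vowels are o, o — 2 nuclei, so 2 syllables.
The first nucleus (vowel 1 from the left) is /o/.

o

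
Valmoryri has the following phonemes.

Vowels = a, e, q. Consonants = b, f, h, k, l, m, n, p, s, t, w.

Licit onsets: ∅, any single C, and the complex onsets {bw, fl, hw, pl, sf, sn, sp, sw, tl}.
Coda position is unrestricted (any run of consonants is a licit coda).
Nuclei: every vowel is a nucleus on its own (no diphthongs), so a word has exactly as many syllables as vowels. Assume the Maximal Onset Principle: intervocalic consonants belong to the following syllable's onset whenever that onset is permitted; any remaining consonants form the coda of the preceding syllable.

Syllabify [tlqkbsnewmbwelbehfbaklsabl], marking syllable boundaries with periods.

Vowels present: q, e, e, e, a, a; each is a nucleus, giving 6 syllables.
Between /q/ (V1) and /e/ (V2): /kbsn/ splits as /kb/ + /sn/ (/sn/ is the longest suffix that is a licit onset).
Between /e/ (V2) and /e/ (V3): /wmbw/ — longest licit onset from the right is /bw/, leaving /wm/ as coda.
Between /e/ (V3) and /e/ (V4): cluster /lb/ — the longest permitted-onset suffix is /b/; onset = /b/, preceding coda = /l/.
Between /e/ (V4) and /a/ (V5): cluster /hfb/ — the longest permitted-onset suffix is /b/; onset = /b/, preceding coda = /hf/.
Between /a/ (V5) and /a/ (V6): /kls/ splits as /kl/ + /s/ (/s/ is the longest suffix that is a licit onset).

tlqkb.snewm.bwel.behf.bakl.sabl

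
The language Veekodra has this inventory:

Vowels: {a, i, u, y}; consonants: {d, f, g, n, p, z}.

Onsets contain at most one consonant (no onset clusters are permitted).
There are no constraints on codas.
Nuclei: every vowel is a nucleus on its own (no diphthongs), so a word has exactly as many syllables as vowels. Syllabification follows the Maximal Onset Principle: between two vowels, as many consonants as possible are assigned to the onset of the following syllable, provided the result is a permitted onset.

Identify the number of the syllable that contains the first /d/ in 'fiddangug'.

1

Nuclei (vowels): i, a, u → 3 syllables.
V1 /i/ – V2 /a/: /dd/ splits as /d/ + /d/ (/d/ is the longest suffix that is a licit onset).
V2 /a/ – V3 /u/: cluster /ng/ — the longest permitted-onset suffix is /g/; onset = /g/, preceding coda = /n/.
So the parse is fid.dan.gug.
The first /d/ is in the coda of syllable 1 (/fid/).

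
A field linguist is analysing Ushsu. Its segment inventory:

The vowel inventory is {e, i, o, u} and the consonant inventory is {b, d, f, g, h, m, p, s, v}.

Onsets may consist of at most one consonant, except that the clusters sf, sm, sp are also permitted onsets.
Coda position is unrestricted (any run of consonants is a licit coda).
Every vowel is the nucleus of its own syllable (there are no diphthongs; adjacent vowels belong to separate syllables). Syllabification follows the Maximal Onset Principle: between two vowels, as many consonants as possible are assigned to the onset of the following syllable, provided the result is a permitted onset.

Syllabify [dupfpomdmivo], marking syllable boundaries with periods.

dupf.pomd.mi.vo

Nuclei (vowels): u, o, i, o → 4 syllables.
Between /u/ (V1) and /o/ (V2): cluster /pfp/ — the longest permitted-onset suffix is /p/; onset = /p/, preceding coda = /pf/.
Between /o/ (V2) and /i/ (V3): /mdm/ — longest licit onset from the right is /m/, leaving /md/ as coda.
Between /i/ (V3) and /o/ (V4): /v/ → onset of the next syllable (single consonants are always licit onsets).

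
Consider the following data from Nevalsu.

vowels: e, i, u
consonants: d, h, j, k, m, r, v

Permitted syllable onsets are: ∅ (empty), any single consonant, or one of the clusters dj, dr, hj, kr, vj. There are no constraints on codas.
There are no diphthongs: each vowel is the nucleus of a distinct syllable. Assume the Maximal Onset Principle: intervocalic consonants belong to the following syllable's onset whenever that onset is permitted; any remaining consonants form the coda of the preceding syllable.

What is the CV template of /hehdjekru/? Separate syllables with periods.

CVC.CCV.CCV

The vowels are e, e, u — 3 nuclei, so 3 syllables.
V1 /e/ – V2 /e/: /hdj/ splits as /h/ + /dj/ (/dj/ is the longest suffix that is a licit onset).
V2 /e/ – V3 /u/: /kr/ — entire cluster is a permitted onset → onset /kr/, coda ∅.
Putting it together: heh.dje.kru.
Mapping each syllable to C/V: /heh/ → CVC, /dje/ → CCV, /kru/ → CCV.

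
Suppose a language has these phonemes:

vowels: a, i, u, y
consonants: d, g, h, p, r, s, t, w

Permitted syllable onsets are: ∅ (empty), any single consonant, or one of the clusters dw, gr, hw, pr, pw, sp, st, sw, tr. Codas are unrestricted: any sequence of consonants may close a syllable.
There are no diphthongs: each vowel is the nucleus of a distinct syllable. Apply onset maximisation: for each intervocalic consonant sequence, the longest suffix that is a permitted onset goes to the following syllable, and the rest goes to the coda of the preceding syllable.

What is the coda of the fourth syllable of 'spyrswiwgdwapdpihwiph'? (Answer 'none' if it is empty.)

none

Vowels present: y, i, a, i, i; each is a nucleus, giving 5 syllables.
/y…i/ gap (V1→V2): /rsw/; trying suffixes from longest down, /sw/ is the first permitted one, so coda /r/ | onset /sw/.
/i…a/ gap (V2→V3): /wgdw/ — longest licit onset from the right is /dw/, leaving /wg/ as coda.
/a…i/ gap (V3→V4): /pdp/ — longest licit onset from the right is /p/, leaving /pd/ as coda.
/i…i/ gap (V4→V5): cluster /hw/ — /hw/ is itself a permitted onset, so the whole cluster goes right; preceding coda = ∅.
So the parse is spyr.swiwg.dwapd.pi.hwiph.
Syllable 4 is /pi/: onset /p/, nucleus /i/, coda ∅.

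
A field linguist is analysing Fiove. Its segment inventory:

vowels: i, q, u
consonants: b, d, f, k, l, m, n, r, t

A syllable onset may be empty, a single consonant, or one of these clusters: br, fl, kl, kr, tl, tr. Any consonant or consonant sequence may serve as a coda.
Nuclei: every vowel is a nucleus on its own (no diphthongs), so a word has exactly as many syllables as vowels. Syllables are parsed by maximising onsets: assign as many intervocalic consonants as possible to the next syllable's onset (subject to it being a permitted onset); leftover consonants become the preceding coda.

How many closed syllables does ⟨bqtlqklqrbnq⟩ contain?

The vowels are q, q, q, q — 4 nuclei, so 4 syllables.
V1 /q/ – V2 /q/: cluster /tl/ — /tl/ is itself a permitted onset, so the whole cluster goes right; preceding coda = ∅.
V2 /q/ – V3 /q/: cluster /kl/ — /kl/ is itself a permitted onset, so the whole cluster goes right; preceding coda = ∅.
V3 /q/ – V4 /q/: /rbn/ splits as /rb/ + /n/ (/n/ is the longest suffix that is a licit onset).
So the parse is bq.tlq.klqrb.nq.
Classifying each syllable: /bq/ (open), /tlq/ (open), /klqrb/ (closed), /nq/ (open).
Closed syllables: 1.

1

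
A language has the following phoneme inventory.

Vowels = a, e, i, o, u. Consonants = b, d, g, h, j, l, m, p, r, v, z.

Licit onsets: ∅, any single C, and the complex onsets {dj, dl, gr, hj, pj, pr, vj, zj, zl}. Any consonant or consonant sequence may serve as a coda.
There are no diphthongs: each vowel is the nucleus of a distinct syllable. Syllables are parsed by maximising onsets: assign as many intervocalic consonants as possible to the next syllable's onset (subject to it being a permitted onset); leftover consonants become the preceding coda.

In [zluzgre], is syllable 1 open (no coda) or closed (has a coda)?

The vowels are u, e — 2 nuclei, so 2 syllables.
V1 /u/ – V2 /e/: /zgr/ splits as /z/ + /gr/ (/gr/ is the longest suffix that is a licit onset).
Putting it together: zluz.gre.
Syllable 1 is /zluz/ with coda /z/, so it is closed.

closed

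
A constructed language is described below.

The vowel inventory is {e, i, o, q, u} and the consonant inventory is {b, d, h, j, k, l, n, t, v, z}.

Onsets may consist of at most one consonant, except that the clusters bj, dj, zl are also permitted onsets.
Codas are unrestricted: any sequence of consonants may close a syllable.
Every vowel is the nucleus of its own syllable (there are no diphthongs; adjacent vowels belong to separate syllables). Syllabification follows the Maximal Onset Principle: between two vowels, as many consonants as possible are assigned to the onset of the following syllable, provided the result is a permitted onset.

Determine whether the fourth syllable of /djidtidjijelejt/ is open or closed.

Nuclei (vowels): i, i, i, e, e → 5 syllables.
V1 /i/ – V2 /i/: /dt/; trying suffixes from longest down, /t/ is the first permitted one, so coda /d/ | onset /t/.
V2 /i/ – V3 /i/: cluster /dj/ — /dj/ is itself a permitted onset, so the whole cluster goes right; preceding coda = ∅.
V3 /i/ – V4 /e/: /j/ → onset of the next syllable (single consonants are always licit onsets).
V4 /e/ – V5 /e/: /l/ → onset of the next syllable (single consonants are always licit onsets).
Putting it together: djid.ti.dji.je.lejt.
Syllable 4 is /je/; it ends in its nucleus with no coda, so it is open.

open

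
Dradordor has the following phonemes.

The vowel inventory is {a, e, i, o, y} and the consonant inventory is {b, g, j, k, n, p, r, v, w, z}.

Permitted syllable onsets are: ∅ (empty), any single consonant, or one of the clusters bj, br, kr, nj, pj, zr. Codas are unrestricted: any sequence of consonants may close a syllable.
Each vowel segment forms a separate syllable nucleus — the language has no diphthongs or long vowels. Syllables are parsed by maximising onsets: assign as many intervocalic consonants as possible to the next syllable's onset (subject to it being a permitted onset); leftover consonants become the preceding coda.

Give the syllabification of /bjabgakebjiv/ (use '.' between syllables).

bjab.ga.ke.bjiv

Nuclei (vowels): a, a, e, i → 4 syllables.
σ1/σ2 boundary: /bg/ — longest licit onset from the right is /g/, leaving /b/ as coda.
σ2/σ3 boundary: /k/ → onset of the next syllable (single consonants are always licit onsets).
σ3/σ4 boundary: /bj/ is a licit onset in full, so it all attaches to the next syllable.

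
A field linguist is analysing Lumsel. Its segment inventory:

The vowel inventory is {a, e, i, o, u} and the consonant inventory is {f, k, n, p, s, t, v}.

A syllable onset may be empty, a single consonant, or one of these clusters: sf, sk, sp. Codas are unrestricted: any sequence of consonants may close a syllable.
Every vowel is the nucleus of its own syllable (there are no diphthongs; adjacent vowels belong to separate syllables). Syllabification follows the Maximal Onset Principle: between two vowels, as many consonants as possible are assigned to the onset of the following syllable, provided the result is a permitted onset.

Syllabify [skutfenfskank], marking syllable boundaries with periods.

skut.fenf.skank

The vowels are u, e, a — 3 nuclei, so 3 syllables.
V1 /u/ – V2 /e/: /tf/ — longest licit onset from the right is /f/, leaving /t/ as coda.
V2 /e/ – V3 /a/: /nfsk/ — longest licit onset from the right is /sk/, leaving /nf/ as coda.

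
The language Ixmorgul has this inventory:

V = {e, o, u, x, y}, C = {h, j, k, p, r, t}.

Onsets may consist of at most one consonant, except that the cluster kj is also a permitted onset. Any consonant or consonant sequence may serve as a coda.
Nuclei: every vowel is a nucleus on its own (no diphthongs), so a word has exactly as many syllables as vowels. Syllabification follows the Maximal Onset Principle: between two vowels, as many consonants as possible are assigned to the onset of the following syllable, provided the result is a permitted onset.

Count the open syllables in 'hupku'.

Nuclei (vowels): u, u → 2 syllables.
Between /u/ (V1) and /u/ (V2): /pk/ — longest licit onset from the right is /k/, leaving /p/ as coda.
So the parse is hup.ku.
Classifying each syllable: /hup/ (closed), /ku/ (open).
Open syllables: 1.

1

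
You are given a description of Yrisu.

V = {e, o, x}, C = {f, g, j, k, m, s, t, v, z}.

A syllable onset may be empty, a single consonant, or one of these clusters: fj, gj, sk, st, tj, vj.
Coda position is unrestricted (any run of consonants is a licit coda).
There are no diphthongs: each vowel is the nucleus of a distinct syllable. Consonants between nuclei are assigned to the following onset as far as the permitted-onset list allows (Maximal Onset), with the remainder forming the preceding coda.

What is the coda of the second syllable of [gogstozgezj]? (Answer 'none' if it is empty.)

The vowels are o, o, e — 3 nuclei, so 3 syllables.
σ1/σ2 boundary: /gst/ — longest licit onset from the right is /st/, leaving /g/ as coda.
σ2/σ3 boundary: /zg/ — longest licit onset from the right is /g/, leaving /z/ as coda.
Result: gog.stoz.gezj.
Syllable 2 is /stoz/: onset /st/, nucleus /o/, coda /z/.

z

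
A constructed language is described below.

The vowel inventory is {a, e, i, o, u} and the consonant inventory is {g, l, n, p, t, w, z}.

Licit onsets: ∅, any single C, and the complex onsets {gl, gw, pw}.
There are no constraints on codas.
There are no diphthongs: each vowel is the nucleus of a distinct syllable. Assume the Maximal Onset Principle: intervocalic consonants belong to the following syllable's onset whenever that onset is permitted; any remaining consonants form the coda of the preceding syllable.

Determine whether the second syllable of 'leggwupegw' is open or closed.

Nuclei (vowels): e, u, e → 3 syllables.
/e…u/ gap (V1→V2): /ggw/; trying suffixes from longest down, /gw/ is the first permitted one, so coda /g/ | onset /gw/.
/u…e/ gap (V2→V3): /p/ is a single consonant, so it becomes the next onset.
So the parse is leg.gwu.pegw.
Syllable 2 is /gwu/; it ends in its nucleus with no coda, so it is open.

open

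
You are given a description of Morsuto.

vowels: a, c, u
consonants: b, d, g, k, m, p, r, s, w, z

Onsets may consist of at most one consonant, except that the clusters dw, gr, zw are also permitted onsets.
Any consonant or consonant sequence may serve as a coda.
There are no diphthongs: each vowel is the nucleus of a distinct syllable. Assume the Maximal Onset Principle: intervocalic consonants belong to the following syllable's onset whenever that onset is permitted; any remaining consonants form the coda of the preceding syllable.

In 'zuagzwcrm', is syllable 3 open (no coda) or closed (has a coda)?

Nuclei (vowels): u, a, c → 3 syllables.
V1 /u/ – V2 /a/: hiatus — the boundary sits between the two vowels.
V2 /a/ – V3 /c/: /gzw/ splits as /g/ + /zw/ (/zw/ is the longest suffix that is a licit onset).
Result: zu.ag.zwcrm.
Syllable 3 is /zwcrm/ with coda /rm/, so it is closed.

closed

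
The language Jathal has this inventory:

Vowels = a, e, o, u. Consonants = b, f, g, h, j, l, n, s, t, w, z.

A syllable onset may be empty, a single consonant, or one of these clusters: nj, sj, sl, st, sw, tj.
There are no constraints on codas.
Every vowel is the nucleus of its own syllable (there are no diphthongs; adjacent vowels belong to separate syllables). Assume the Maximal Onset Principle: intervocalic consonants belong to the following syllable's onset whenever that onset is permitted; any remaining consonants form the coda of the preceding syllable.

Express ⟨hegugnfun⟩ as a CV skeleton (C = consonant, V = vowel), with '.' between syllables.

Vowels present: e, u, u; each is a nucleus, giving 3 syllables.
σ1/σ2 boundary: /g/ is a single consonant, so it becomes the next onset.
σ2/σ3 boundary: /gnf/; trying suffixes from longest down, /f/ is the first permitted one, so coda /gn/ | onset /f/.
Syllabification: he.gugn.fun.
Mapping each syllable to C/V: /he/ → CV, /gugn/ → CVCC, /fun/ → CVC.

CV.CVCC.CVC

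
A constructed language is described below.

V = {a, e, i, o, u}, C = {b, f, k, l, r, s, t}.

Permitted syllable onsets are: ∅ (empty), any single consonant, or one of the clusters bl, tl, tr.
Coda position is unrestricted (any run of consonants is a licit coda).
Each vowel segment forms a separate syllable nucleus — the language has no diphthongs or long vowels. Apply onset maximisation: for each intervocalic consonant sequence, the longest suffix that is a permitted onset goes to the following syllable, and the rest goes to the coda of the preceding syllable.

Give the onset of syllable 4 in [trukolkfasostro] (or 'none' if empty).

The vowels are u, o, a, o, o — 5 nuclei, so 5 syllables.
Between /u/ (V1) and /o/ (V2): /k/ → onset of the next syllable (single consonants are always licit onsets).
Between /o/ (V2) and /a/ (V3): /lkf/ — longest licit onset from the right is /f/, leaving /lk/ as coda.
Between /a/ (V3) and /o/ (V4): /s/ is a single consonant, so it becomes the next onset.
Between /o/ (V4) and /o/ (V5): /str/; trying suffixes from longest down, /tr/ is the first permitted one, so coda /s/ | onset /tr/.
Result: tru.kolk.fa.sos.tro.
Syllable 4 is /sos/: onset /s/, nucleus /o/, coda /s/.

s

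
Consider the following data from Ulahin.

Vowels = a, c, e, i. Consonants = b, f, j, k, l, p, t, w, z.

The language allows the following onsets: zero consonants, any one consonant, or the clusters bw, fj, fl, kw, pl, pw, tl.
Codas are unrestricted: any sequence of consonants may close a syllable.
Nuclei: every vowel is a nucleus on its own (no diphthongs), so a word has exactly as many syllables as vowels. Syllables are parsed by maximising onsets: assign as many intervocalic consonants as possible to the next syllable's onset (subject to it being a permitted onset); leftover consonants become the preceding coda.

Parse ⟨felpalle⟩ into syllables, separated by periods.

fel.pal.le

Vowels present: e, a, e; each is a nucleus, giving 3 syllables.
/e…a/ gap (V1→V2): /lp/ splits as /l/ + /p/ (/p/ is the longest suffix that is a licit onset).
/a…e/ gap (V2→V3): /ll/ — longest licit onset from the right is /l/, leaving /l/ as coda.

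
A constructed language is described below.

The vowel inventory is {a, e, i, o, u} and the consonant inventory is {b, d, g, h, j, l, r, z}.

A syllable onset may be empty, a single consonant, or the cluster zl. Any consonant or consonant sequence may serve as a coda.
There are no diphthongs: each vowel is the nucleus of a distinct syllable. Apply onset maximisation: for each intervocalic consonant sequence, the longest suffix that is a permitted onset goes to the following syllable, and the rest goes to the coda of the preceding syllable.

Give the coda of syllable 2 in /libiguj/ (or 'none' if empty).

Nuclei (vowels): i, i, u → 3 syllables.
σ1/σ2 boundary: just /b/ — single C goes to the following onset.
σ2/σ3 boundary: just /g/ — single C goes to the following onset.
Putting it together: li.bi.guj.
Syllable 2 is /bi/: onset /b/, nucleus /i/, coda ∅.

none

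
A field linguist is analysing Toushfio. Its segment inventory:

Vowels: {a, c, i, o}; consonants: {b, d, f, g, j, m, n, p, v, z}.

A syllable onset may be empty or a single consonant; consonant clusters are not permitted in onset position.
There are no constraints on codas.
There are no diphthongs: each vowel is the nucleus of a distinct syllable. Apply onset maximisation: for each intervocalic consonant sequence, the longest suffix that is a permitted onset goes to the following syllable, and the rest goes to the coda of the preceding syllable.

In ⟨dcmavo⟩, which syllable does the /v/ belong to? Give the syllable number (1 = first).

The vowels are c, a, o — 3 nuclei, so 3 syllables.
σ1/σ2 boundary: just /m/ — single C goes to the following onset.
σ2/σ3 boundary: /v/ is a single consonant, so it becomes the next onset.
Syllabification: dc.ma.vo.
The /v/ is in the onset of syllable 3 (/vo/).

3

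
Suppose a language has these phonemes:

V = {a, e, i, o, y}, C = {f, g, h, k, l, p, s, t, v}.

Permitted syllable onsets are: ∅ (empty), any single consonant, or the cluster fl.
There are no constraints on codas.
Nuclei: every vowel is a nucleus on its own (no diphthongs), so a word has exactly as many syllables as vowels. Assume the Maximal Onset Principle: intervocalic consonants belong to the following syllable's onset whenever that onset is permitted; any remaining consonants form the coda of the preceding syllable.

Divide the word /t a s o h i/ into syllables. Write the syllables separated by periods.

Vowels present: a, o, i; each is a nucleus, giving 3 syllables.
V1 /a/ – V2 /o/: just /s/ — single C goes to the following onset.
V2 /o/ – V3 /i/: /h/ is a single consonant, so it becomes the next onset.

ta.so.hi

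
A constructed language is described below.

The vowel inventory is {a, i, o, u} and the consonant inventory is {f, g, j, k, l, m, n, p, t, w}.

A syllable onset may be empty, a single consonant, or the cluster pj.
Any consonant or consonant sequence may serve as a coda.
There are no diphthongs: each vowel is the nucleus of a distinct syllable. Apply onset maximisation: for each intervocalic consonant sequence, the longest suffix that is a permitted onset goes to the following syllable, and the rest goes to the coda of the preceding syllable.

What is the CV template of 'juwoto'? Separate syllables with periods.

The vowels are u, o, o — 3 nuclei, so 3 syllables.
σ1/σ2 boundary: just /w/ — single C goes to the following onset.
σ2/σ3 boundary: /t/ → onset of the next syllable (single consonants are always licit onsets).
Syllabification: ju.wo.to.
Mapping each syllable to C/V: /ju/ → CV, /wo/ → CV, /to/ → CV.

CV.CV.CV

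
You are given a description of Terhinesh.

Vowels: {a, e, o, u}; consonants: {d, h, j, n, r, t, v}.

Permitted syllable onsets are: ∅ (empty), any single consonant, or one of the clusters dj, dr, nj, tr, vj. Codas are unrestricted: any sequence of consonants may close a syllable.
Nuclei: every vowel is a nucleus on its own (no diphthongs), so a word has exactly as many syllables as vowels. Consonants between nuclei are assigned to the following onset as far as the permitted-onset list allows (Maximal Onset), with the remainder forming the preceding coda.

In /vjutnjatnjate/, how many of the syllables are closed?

2

Vowels present: u, a, a, e; each is a nucleus, giving 4 syllables.
σ1/σ2 boundary: /tnj/ splits as /t/ + /nj/ (/nj/ is the longest suffix that is a licit onset).
σ2/σ3 boundary: /tnj/ splits as /t/ + /nj/ (/nj/ is the longest suffix that is a licit onset).
σ3/σ4 boundary: /t/ is a single consonant, so it becomes the next onset.
Result: vjut.njat.nja.te.
Classifying each syllable: /vjut/ (closed), /njat/ (closed), /nja/ (open), /te/ (open).
Closed syllables: 2.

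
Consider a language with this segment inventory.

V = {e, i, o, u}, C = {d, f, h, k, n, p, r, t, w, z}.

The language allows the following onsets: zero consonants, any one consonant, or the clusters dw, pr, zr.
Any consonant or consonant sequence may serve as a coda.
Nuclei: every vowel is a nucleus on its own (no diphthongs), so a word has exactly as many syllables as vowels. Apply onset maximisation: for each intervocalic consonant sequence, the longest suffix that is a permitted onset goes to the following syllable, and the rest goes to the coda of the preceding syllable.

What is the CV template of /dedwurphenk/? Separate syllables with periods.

Vowels present: e, u, e; each is a nucleus, giving 3 syllables.
Between /e/ (V1) and /u/ (V2): /dw/ is a licit onset in full, so it all attaches to the next syllable.
Between /u/ (V2) and /e/ (V3): /rph/ — longest licit onset from the right is /h/, leaving /rp/ as coda.
Syllabification: de.dwurp.henk.
Mapping each syllable to C/V: /de/ → CV, /dwurp/ → CCVCC, /henk/ → CVCC.

CV.CCVCC.CVCC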